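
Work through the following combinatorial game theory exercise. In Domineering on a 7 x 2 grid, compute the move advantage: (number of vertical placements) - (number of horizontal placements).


Board is 7 x 2 (rows x cols).
Left (vertical) placements: (rows-1) * cols = 6 * 2 = 12
Right (horizontal) placements: rows * (cols-1) = 7 * 1 = 7
Advantage = Left - Right = 12 - 7 = 5

5


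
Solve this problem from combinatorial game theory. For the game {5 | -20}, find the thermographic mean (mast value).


Game = {5 | -20}, a switch {a | b} with numbers a > b.
Its thermograph has left wall a - t and right wall b + t, which meet at t = (a - b)/2, where both equal (a + b)/2. So the mast (mean value) is at (a + b)/2.
Mean = (5 + (-20))/2 = -15/2 = -15/2

-15/2


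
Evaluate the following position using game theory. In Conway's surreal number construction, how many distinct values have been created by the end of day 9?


Day 0: {|} = 0 is born. Count = 1.
Day n: the number of surreal numbers born by day n is 2^(n+1) - 1.
By day 0: 2^1 - 1 = 1
By day 1: 2^2 - 1 = 3
By day 2: 2^3 - 1 = 7
By day 3: 2^4 - 1 = 15
By day 4: 2^5 - 1 = 31
By day 5: 2^6 - 1 = 63
By day 6: 2^7 - 1 = 127
By day 7: 2^8 - 1 = 255
By day 8: 2^9 - 1 = 511
By day 9: 2^10 - 1 = 1023
By day 9: 1023 surreal numbers.

1023


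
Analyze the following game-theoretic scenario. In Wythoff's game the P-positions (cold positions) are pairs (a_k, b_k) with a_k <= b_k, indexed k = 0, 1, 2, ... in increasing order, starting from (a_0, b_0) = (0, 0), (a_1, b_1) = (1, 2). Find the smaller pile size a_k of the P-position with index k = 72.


By Wythoff's theorem, a_k = floor(k * phi) and b_k = floor(k * phi^2) = a_k + k, where phi = (1 + sqrt(5))/2 is the golden ratio.
phi = (1 + sqrt(5))/2 = 1.618034
k = 72
k * phi = 72 * 1.618034 = 116.498447
a_72 = floor(k * phi) = 116

116


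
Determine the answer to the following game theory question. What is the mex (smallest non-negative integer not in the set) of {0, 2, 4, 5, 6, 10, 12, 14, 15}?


Set = {0, 2, 4, 5, 6, 10, 12, 14, 15}
0 is in the set.
1 is NOT in the set. This is the mex.
mex = 1

1


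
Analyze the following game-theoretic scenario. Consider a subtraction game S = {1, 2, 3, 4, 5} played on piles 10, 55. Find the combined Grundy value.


Subtraction set: {1, 2, 3, 4, 5}
For this subtraction set, G(n) = n mod 6 (period = max + 1 = 6).
Pile 1 (size 10): G(10) = 10 mod 6 = 4
Pile 2 (size 55): G(55) = 55 mod 6 = 1
Total Grundy value = XOR of all: 4 XOR 1 = 5

5


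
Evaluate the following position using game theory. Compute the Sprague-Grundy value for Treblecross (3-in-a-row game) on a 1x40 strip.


Treblecross: place X on empty cells; 3-in-a-row wins.
Playing within two cells of an existing X lets the opponent win at once, so sensible play treats the cells i-2..i+2 around each X as dead. The player left with no safe cell loses, so this is a normal-play take-away game on strips of safe cells.
Placing X at cell i (0-indexed) of a strip of k safe cells leaves independent strips of sizes max(0, i-2) and max(0, k-i-3). Hence G(k) = mex{ G(max(0,i-2)) XOR G(max(0,k-i-3)) : 0 <= i < k }, with G(0) = 0.
G(1): splits (0,0):0^0=0 -> mex({0}) = 1
G(2): splits (0,0):0^0=0 -> mex({0}) = 1
G(3): splits (0,0):0^0=0 -> mex({0}) = 1
G(4): splits (0,1):0^1=1 (0,0):0^0=0 -> mex({0, 1}) = 2
G(5): splits (0,2):0^1=1 (0,1):0^1=1 (0,0):0^0=0 -> mex({0, 1}) = 2
G(6) = mex({1}) = 0
G(7) = mex({0, 1, 2}) = 3
G(8) = mex({0, 1, 2}) = 3
G(9) = mex({0, 2}) = 1
G(10) = mex({0, 2, 3}) = 1
G(11) = mex({0, 3}) = 1
G(12) = mex({1, 3}) = 0
G(13) = mex({0, 1, 2, 3}) = 4
G(14) = mex({0, 1, 2}) = 3
G(15) = mex({0, 1, 2}) = 3
G(16) = mex({0, 1, 2, 4}) = 3
G(17) = mex({0, 1, 3, 4}) = 2
G(18) = mex({0, 1, 3, 4}) = 2
G(19) = mex({0, 1, 3, 5}) = 2
G(20) = mex({0, 1, 2, 3, 5}) = 4
G(21) = mex({0, 1, 2, 3, 5}) = 4
G(22) = mex({1, 2, 6}) = 0
G(23) = mex({0, 1, 2, 3, 4, 6}) = 5
G(24) = mex({0, 1, 2, 3, 4}) = 5
G(25) = mex({0, 1, 3, 4, 7}) = 2
G(26) = mex({0, 1, 3, 4, 5, 7}) = 2
G(27) = mex({0, 1, 3, 5}) = 2
G(28) = mex({0, 1, 2, 5}) = 3
G(29) = mex({0, 1, 2, 4, 5, 6}) = 3
G(30) = mex({1, 2, 4, 6}) = 0
G(31) = mex({0, 1, 2, 3, 4, 6}) = 5
G(32) = mex({1, 2, 3, 4, 7}) = 0
G(33) = mex({0, 3, 7}) = 1
G(34) = mex({0, 2, 3, 5, 7}) = 1
G(35) = mex({0, 2, 3, 5, 6}) = 1
G(36) = mex({0, 1, 2, 5, 6}) = 3
G(37) = mex({0, 1, 2, 4, 5, 6}) = 3
G(38) = mex({0, 1, 2, 4}) = 3
G(39) = mex({0, 1, 2, 3, 4, 7}) = 5
G(40) = mex({0, 1, 2, 3, 4, 5, 7}) = 6
Therefore G(40) = 6.

6


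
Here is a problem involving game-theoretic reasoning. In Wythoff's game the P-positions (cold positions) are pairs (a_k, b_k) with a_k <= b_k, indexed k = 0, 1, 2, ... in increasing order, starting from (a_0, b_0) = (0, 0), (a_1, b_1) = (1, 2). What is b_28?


By Wythoff's theorem, a_k = floor(k * phi) and b_k = floor(k * phi^2) = a_k + k, where phi = (1 + sqrt(5))/2 is the golden ratio.
phi = (1 + sqrt(5))/2 = 1.618034
phi^2 = phi + 1 = 2.618034
k = 28
k * phi^2 = 28 * 2.618034 = 73.304952
b_28 = floor(k * phi^2) = 73 (check: a_28 + k = 45 + 28 = 73)

73


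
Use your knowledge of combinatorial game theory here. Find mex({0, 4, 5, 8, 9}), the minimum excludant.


Set = {0, 4, 5, 8, 9}
0 is in the set.
1 is NOT in the set. This is the mex.
mex = 1

1


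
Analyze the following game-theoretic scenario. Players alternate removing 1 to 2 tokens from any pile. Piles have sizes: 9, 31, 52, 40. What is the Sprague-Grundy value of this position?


Subtraction set: {1, 2}
For this subtraction set, G(n) = n mod 3 (period = max + 1 = 3).
Pile 1 (size 9): G(9) = 9 mod 3 = 0
Pile 2 (size 31): G(31) = 31 mod 3 = 1
Pile 3 (size 52): G(52) = 52 mod 3 = 1
Pile 4 (size 40): G(40) = 40 mod 3 = 1
Total Grundy value = XOR of all: 0 XOR 1 XOR 1 XOR 1 = 1

1


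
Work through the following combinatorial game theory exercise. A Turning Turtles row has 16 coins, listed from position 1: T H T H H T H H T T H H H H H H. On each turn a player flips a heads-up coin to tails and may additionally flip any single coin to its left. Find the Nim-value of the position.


Coins: T H T H H T H H T T H H H H H H
Key fact: a single head at position k behaves exactly like a Nim heap of size k (turning it to T and optionally flipping a coin at j < k corresponds to moving the heap from k to j, or to 0), and heads combine as a disjunctive sum (two heads at the same place would cancel, matching j XOR j = 0). So the Nim-value is the XOR of the 1-indexed positions of the heads.
Face-up positions (1-indexed): [2, 4, 5, 7, 8, 11, 12, 13, 14, 15, 16]
XOR 0 with 2: 0 XOR 2 = 2
XOR 2 with 4: 2 XOR 4 = 6
XOR 6 with 5: 6 XOR 5 = 3
XOR 3 with 7: 3 XOR 7 = 4
XOR 4 with 8: 4 XOR 8 = 12
XOR 12 with 11: 12 XOR 11 = 7
XOR 7 with 12: 7 XOR 12 = 11
XOR 11 with 13: 11 XOR 13 = 6
XOR 6 with 14: 6 XOR 14 = 8
XOR 8 with 15: 8 XOR 15 = 7
XOR 7 with 16: 7 XOR 16 = 23
Nim-value = 23

23


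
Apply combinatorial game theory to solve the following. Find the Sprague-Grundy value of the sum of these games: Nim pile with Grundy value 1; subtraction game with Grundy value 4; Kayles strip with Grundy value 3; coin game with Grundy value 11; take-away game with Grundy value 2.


By the Sprague-Grundy theorem, the Grundy value of a sum of games is the XOR of individual Grundy values.
Nim pile: Grundy value = 1. Running XOR: 0 XOR 1 = 1
subtraction game: Grundy value = 4. Running XOR: 1 XOR 4 = 5
Kayles strip: Grundy value = 3. Running XOR: 5 XOR 3 = 6
coin game: Grundy value = 11. Running XOR: 6 XOR 11 = 13
take-away game: Grundy value = 2. Running XOR: 13 XOR 2 = 15
The combined Grundy value is 15.

15


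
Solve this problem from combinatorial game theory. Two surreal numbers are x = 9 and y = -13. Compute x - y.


x = 9, y = -13
x - y = 9 - -13 = 22

22


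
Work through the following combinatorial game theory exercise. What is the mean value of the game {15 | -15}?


Game = {15 | -15}, a switch {a | b} with numbers a > b.
Its thermograph has left wall a - t and right wall b + t, which meet at t = (a - b)/2, where both equal (a + b)/2. So the mast (mean value) is at (a + b)/2.
Mean = (15 + (-15))/2 = 0/2 = 0

0


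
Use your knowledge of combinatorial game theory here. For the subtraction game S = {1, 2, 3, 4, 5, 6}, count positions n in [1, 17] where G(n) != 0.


Subtraction set S = {1, 2, 3, 4, 5, 6}, so G(n) = n mod 7.
G(n) = 0 when n is a multiple of 7.
Multiples of 7 in [1, 17]: 2
N-positions (nonzero Grundy) = 17 - 2 = 15

15


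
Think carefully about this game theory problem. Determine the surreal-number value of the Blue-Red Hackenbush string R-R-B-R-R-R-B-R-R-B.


Edges (from ground): R-R-B-R-R-R-B-R-R-B
By Berlekamp's sign-expansion rule, a Blue-Red Hackenbush stalk has the value of the surreal number whose sign sequence is the edge sequence with B -> + and R -> -.
Sign sequence: --+---+--+
Trace the sign expansion in the surreal number tree, starting from 0:
Edge 1: R (sign -) -> bounds (-inf, 0), value = -1
Edge 2: R (sign -) -> bounds (-inf, -1), value = -2
Edge 3: B (sign +) -> bounds (-2, -1), value = -3/2
Edge 4: R (sign -) -> bounds (-2, -3/2), value = -7/4
Edge 5: R (sign -) -> bounds (-2, -7/4), value = -15/8
Edge 6: R (sign -) -> bounds (-2, -15/8), value = -31/16
Edge 7: B (sign +) -> bounds (-31/16, -15/8), value = -61/32
Edge 8: R (sign -) -> bounds (-31/16, -61/32), value = -123/64
Edge 9: R (sign -) -> bounds (-31/16, -123/64), value = -247/128
Edge 10: B (sign +) -> bounds (-247/128, -123/64), value = -493/256
Game value = -493/256

-493/256


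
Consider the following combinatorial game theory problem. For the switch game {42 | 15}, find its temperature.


The game is {42 | 15}, a switch {a | b} with numbers a > b.
Cooling {a | b} by t gives {a - t | b + t}, which stops being hot when a - t = b + t, i.e. at t = (a - b)/2. So the temperature of a switch is (a - b)/2.
Temperature = (Left option - Right option) / 2
= (42 - (15)) / 2
= 27 / 2
= 27/2

27/2


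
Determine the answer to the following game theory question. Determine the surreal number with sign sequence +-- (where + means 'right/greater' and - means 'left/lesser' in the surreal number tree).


Sign expansion: +--
Rule: track bounds (lo, hi), initially (-inf, +inf). On '+', the current value becomes lo and we move to the simplest number in (value, hi): value + 1 if hi = +inf, otherwise the midpoint (value + hi)/2. On '-', the current value becomes hi and we move to value - 1 if lo = -inf, otherwise the midpoint (lo + value)/2.
Start at 0.
Step 1: sign = +, move right. Bounds: (0, +inf). Value = 1
Step 2: sign = -, move left. Bounds: (0, 1). Value = 1/2
Step 3: sign = -, move left. Bounds: (0, 1/2). Value = 1/4
The surreal number with sign expansion +-- is 1/4.

1/4


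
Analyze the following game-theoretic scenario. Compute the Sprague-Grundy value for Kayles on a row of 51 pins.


Kayles: a move removes 1 or 2 adjacent pins from a contiguous row.
Removing pins from a row of k leaves two independent rows (a, b) with a + b = k - 1 (one pin) or a + b = k - 2 (two pins); an end removal gives a = 0.
By Sprague-Grundy, G(k) = mex{ G(a) XOR G(b) } over all these splits. G(0) = 0.
G(1): splits (0,0):0^0=0 -> mex({0}) = 1
G(2): splits (0,1):0^1=1 (0,0):0^0=0 -> mex({0, 1}) = 2
G(3): splits (0,2):0^2=2 (1,1):1^1=0 (0,1):0^1=1 -> mex({0, 1, 2}) = 3
G(4): splits (0,3):0^3=3 (1,2):1^2=3 (0,2):0^2=2 (1,1):1^1=0 -> mex({0, 2, 3}) = 1
G(5): splits (0,4):0^1=1 (1,3):1^3=2 (2,2):2^2=0 (0,3):0^3=3 (1,2):1^2=3 -> mex({0, 1, 2, 3}) = 4
G(6) = mex({0, 1, 2, 4}) = 3
G(7) = mex({0, 1, 3, 4, 5}) = 2
G(8) = mex({0, 2, 3, 5, 6}) = 1
G(9) = mex({0, 1, 2, 3, 6, 7}) = 4
G(10) = mex({0, 1, 3, 4, 5, 7}) = 2
G(11) = mex({0, 1, 2, 3, 4, 5}) = 6
G(12) = mex({0, 1, 2, 3, 5, 6, 7}) = 4
G(13) = mex({0, 2, 3, 4, 6, 7}) = 1
G(14) = mex({0, 1, 4, 5, 6, 7}) = 2
G(15) = mex({0, 1, 2, 3, 4, 5, 6}) = 7
G(16) = mex({0, 2, 3, 5, 6, 7}) = 1
G(17) = mex({0, 1, 2, 3, 5, 6, 7}) = 4
G(18) = mex({0, 1, 2, 4, 5, 6}) = 3
G(19) = mex({0, 1, 3, 4, 5, 7}) = 2
G(20) = mex({0, 2, 3, 4, 5, 6, 7}) = 1
G(21) = mex({0, 1, 2, 3, 5, 6, 7}) = 4
G(22) = mex({0, 1, 2, 3, 4, 5, 7}) = 6
G(23) = mex({0, 1, 2, 3, 4, 5, 6}) = 7
G(24) = mex({0, 1, 2, 3, 5, 6, 7}) = 4
G(25) = mex({0, 2, 3, 4, 6, 7}) = 1
G(26) = mex({0, 1, 3, 4, 5, 6, 7}) = 2
G(27) = mex({0, 1, 2, 3, 4, 5, 6, 7}) = 8
G(28) = mex({0, 1, 2, 3, 4, 6, 7, 8}) = 5
G(29) = mex({0, 1, 2, 3, 5, 6, 7, 8, 9}) = 4
G(30) = mex({0, 1, 2, 3, 4, 5, 6, 9, 10}) = 7
G(31) = mex({0, 1, 3, 4, 5, 7, 10, 11}) = 2
G(32) = mex({0, 2, 3, 4, 5, 6, 7, 9, 11}) = 1
G(33) = mex({0, 1, 2, 3, 4, 5, 6, 7, 9, 12}) = 8
G(34) = mex({0, 1, 2, 3, 4, 5, 7, 8, 11, 12}) = 6
G(35) = mex({0, 1, 2, 3, 4, 5, 6, 8, 9, 10, 11}) = 7
G(36) = mex({0, 1, 2, 3, 5, 6, 7, 9, 10}) = 4
G(37) = mex({0, 2, 3, 4, 6, 7, 9, 10, 11, 12}) = 1
G(38) = mex({0, 1, 3, 4, 5, 6, 7, 9, 10, 11, 12}) = 2
G(39) = mex({0, 1, 2, 4, 5, 6, 7, 9, 10, 12, 14}) = 3
G(40) = mex({0, 2, 3, 4, 6, 7, 11, 12, 14}) = 1
G(41) = mex({0, 1, 2, 3, 5, 6, 7, 9, 10, 11, 12}) = 4
G(42) = mex({0, 1, 2, 3, 4, 5, 6, 9, 10}) = 7
G(43) = mex({0, 1, 3, 4, 5, 7, 9, 10, 12, 15}) = 2
G(44) = mex({0, 2, 3, 4, 5, 6, 7, 9, 10, 12, 15}) = 1
G(45) = mex({0, 1, 2, 3, 4, 5, 6, 7, 9, 10, 12, 14}) = 8
G(46) = mex({0, 1, 3, 4, 5, 7, 8, 11, 12, 14}) = 2
G(47) = mex({0, 1, 2, 3, 4, 5, 6, 8, 9, 10, 11, 12}) = 7
G(48) = mex({0, 1, 2, 3, 5, 6, 7, 9, 10}) = 4
G(49) = mex({0, 2, 3, 4, 6, 7, 9, 10, 11, 12, 15}) = 1
G(50) = mex({0, 1, 4, 5, 6, 7, 9, 11, 12, 14, 15}) = 2
G(51) = mex({0, 1, 2, 3, 4, 5, 6, 7, 9, 12, 14, 15}) = 8
Therefore G(51) = 8.

8


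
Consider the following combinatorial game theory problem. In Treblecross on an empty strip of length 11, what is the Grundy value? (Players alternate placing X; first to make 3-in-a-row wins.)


Treblecross: place X on empty cells; 3-in-a-row wins.
Playing within two cells of an existing X lets the opponent win at once, so sensible play treats the cells i-2..i+2 around each X as dead. The player left with no safe cell loses, so this is a normal-play take-away game on strips of safe cells.
Placing X at cell i (0-indexed) of a strip of k safe cells leaves independent strips of sizes max(0, i-2) and max(0, k-i-3). Hence G(k) = mex{ G(max(0,i-2)) XOR G(max(0,k-i-3)) : 0 <= i < k }, with G(0) = 0.
G(1): splits (0,0):0^0=0 -> mex({0}) = 1
G(2): splits (0,0):0^0=0 -> mex({0}) = 1
G(3): splits (0,0):0^0=0 -> mex({0}) = 1
G(4): splits (0,1):0^1=1 (0,0):0^0=0 -> mex({0, 1}) = 2
G(5): splits (0,2):0^1=1 (0,1):0^1=1 (0,0):0^0=0 -> mex({0, 1}) = 2
G(6) = mex({1}) = 0
G(7) = mex({0, 1, 2}) = 3
G(8) = mex({0, 1, 2}) = 3
G(9) = mex({0, 2}) = 1
G(10) = mex({0, 2, 3}) = 1
G(11) = mex({0, 3}) = 1
Therefore G(11) = 1.

1


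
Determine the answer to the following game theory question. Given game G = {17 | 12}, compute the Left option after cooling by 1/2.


Original game: {17 | 12} (a switch {a | b} with a > b).
Cooling by t (for t below the temperature (a - b)/2 = 5/2) taxes each move by t: {a | b} cooled by t is {a - t | b + t}.
Cooling amount: t = 1/2
Cooled Left option: 17 - 1/2 = 33/2
Cooled Right option: 12 + 1/2 = 25/2
Cooled game: {33/2 | 25/2}
Left option = 33/2

33/2


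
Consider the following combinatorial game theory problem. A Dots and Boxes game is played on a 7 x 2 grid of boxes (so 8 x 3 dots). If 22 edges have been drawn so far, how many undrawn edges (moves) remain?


Grid: 7 x 2 boxes, i.e. 8 rows and 3 columns of dots.
Horizontal edges: (rows + 1) * cols = 8 * 2 = 16
Vertical edges: rows * (cols + 1) = 7 * 3 = 21
Total edges: 16 + 21 = 37
Edges drawn: 22
Remaining: 37 - 22 = 15

15


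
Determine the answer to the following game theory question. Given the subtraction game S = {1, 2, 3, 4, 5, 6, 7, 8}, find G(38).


The subtraction set is S = {1, 2, 3, 4, 5, 6, 7, 8}.
G(k) = mex{ G(k - s) : s in S, s <= k }. We compute iteratively: G(0) = 0.
G(1) = mex({0}) = 1
G(2) = mex({0, 1}) = 2
G(3) = mex({0, 1, 2}) = 3
G(4) = mex({0, 1, 2, 3}) = 4
G(5) = mex({0, 1, 2, 3, 4}) = 5
G(6) = mex({0, 1, 2, 3, 4, 5}) = 6
G(7) = mex({0, 1, 2, 3, 4, 5, 6}) = 7
G(8) = mex({0, 1, 2, 3, 4, 5, 6, 7}) = 8
G(9) = mex({1, 2, 3, 4, 5, 6, 7, 8}) = 0
G(10) = mex({0, 2, 3, 4, 5, 6, 7, 8}) = 1
G(11) = mex({0, 1, 3, 4, 5, 6, 7, 8}) = 2
G(12) = mex({0, 1, 2, 4, 5, 6, 7, 8}) = 3
G(13) = mex({0, 1, 2, 3, 5, 6, 7, 8}) = 4
G(14) = mex({0, 1, 2, 3, 4, 6, 7, 8}) = 5
G(15) = mex({0, 1, 2, 3, 4, 5, 7, 8}) = 6
G(16) = mex({0, 1, 2, 3, 4, 5, 6, 8}) = 7
Observe that G(9)..G(16) = 0, 1, 2, 3, 4, 5, 6, 7 repeats G(0)..G(7) = 0, 1, 2, 3, 4, 5, 6, 7.
For k >= max(S) = 8, G(k) is determined by the previous 8 values G(k-8)..G(k-1); a window of 8 consecutive values has recurred shifted by 9, so by induction G(k + 9) = G(k) for all k >= 0: the sequence is periodic from the start with period 9.
One period: G(0..8) = 0, 1, 2, 3, 4, 5, 6, 7, 8.
38 mod 9 = 2, so G(38) = G(2) = 2.

2


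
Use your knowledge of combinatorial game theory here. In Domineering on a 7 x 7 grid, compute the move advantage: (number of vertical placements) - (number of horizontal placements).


Board is 7 x 7 (rows x cols).
Left (vertical) placements: (rows-1) * cols = 6 * 7 = 42
Right (horizontal) placements: rows * (cols-1) = 7 * 6 = 42
Advantage = Left - Right = 42 - 42 = 0

0


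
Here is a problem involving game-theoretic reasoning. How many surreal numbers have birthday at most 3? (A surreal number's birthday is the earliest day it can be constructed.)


Day 0: {|} = 0 is born. Count = 1.
Day n: the number of surreal numbers born by day n is 2^(n+1) - 1.
By day 0: 2^1 - 1 = 1
By day 1: 2^2 - 1 = 3
By day 2: 2^3 - 1 = 7
By day 3: 2^4 - 1 = 15
By day 3: 15 surreal numbers.

15


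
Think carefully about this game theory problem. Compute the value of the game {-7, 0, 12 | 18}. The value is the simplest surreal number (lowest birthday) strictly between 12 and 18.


Left options: {-7, 0, 12}, max = 12
Right options: {18}, min = 18
All options are numbers and max(Left) < min(Right), so by the simplicity theorem the value is the simplest (earliest-born) number strictly between 12 and 18.
Integers 13 through 17 all lie strictly between 12 and 18.
Among integers, the simplest (lowest birthday = smallest |n|; 0 is born on day 0, +-n on day n) is 13.
No non-integer in the interval can be simpler: if x is a non-integer in the interval, then floor(x) or ceil(x) also lies in the interval (the interval contains an integer), and both are proper prefixes of x's sign expansion, i.e. born earlier. So the game value is 13.
Game value = 13

13


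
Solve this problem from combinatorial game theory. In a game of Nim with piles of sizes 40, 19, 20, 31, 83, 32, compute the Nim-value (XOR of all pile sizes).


We need the XOR (exclusive or) of all pile sizes.
After XOR-ing pile 1 (size 40): 0 XOR 40 = 40
After XOR-ing pile 2 (size 19): 40 XOR 19 = 59
After XOR-ing pile 3 (size 20): 59 XOR 20 = 47
After XOR-ing pile 4 (size 31): 47 XOR 31 = 48
After XOR-ing pile 5 (size 83): 48 XOR 83 = 99
After XOR-ing pile 6 (size 32): 99 XOR 32 = 67
The Nim-value of this position is 67.

67


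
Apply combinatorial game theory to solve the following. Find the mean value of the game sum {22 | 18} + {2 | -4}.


G1 = {22 | 18}, G2 = {2 | -4}
Each is a switch {a | b} with numbers a > b; its mean value is (a + b)/2, and mean value is additive over game sums: m(G1 + G2) = m(G1) + m(G2).
Mean of G1 = (22 + (18))/2 = 40/2 = 20
Mean of G2 = (2 + (-4))/2 = -2/2 = -1
Mean of G1 + G2 = 20 + -1 = 19

19


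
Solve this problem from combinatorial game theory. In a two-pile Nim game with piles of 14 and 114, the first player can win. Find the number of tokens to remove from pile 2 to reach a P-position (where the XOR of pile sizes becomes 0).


Piles: 14 and 114
Current XOR: 14 XOR 114 = 124 (non-zero, so this is an N-position).
To make the XOR zero, we need to find a move that balances the piles.
For pile 2 (size 114): target = 114 XOR 124 = 14
We reduce pile 2 from 114 to 14.
Tokens removed: 114 - 14 = 100
Verification: 14 XOR 14 = 0

100


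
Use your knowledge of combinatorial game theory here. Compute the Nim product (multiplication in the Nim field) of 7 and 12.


Nim multiplication is bilinear over XOR: (u XOR v) * w = (u*w) XOR (v*w).
So we split each operand into its bit components and XOR the pairwise Nim products.
7 = 1 + 2 + 4 (as XOR of powers of 2).
12 = 4 + 8 (as XOR of powers of 2).
Using the standard Nim-product table on single bits:
  2*2 = 3,   2*4 = 8,   2*8 = 12,
  4*4 = 6,   4*8 = 11,  8*8 = 13,
and  1*x = x (identity), k*l = l*k (commutative).
Pairwise Nim products:
  1 * 4 = 4
  1 * 8 = 8
  2 * 4 = 8
  2 * 8 = 12
  4 * 4 = 6
  4 * 8 = 11
XOR them: 4 XOR 8 XOR 8 XOR 12 XOR 6 XOR 11 = 5.
Result: 7 * 12 = 5 (in Nim).

5


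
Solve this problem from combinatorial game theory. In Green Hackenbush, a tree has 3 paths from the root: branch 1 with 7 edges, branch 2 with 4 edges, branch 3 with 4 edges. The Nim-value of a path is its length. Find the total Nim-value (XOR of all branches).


The tree has 3 branches from the ground vertex.
In Green Hackenbush, the Nim-value of a simple path of length k is k.
Branch 1: length 7, Nim-value = 7
Branch 2: length 4, Nim-value = 4
Branch 3: length 4, Nim-value = 4
Total Nim-value = XOR of all branch values:
0 XOR 7 = 7
7 XOR 4 = 3
3 XOR 4 = 7
Nim-value of the tree = 7

7


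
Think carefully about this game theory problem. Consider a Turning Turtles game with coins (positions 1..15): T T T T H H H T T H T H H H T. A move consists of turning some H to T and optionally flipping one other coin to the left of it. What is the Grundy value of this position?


Coins: T T T T H H H T T H T H H H T
Key fact: a single head at position k behaves exactly like a Nim heap of size k (turning it to T and optionally flipping a coin at j < k corresponds to moving the heap from k to j, or to 0), and heads combine as a disjunctive sum (two heads at the same place would cancel, matching j XOR j = 0). So the Nim-value is the XOR of the 1-indexed positions of the heads.
Face-up positions (1-indexed): [5, 6, 7, 10, 12, 13, 14]
XOR 0 with 5: 0 XOR 5 = 5
XOR 5 with 6: 5 XOR 6 = 3
XOR 3 with 7: 3 XOR 7 = 4
XOR 4 with 10: 4 XOR 10 = 14
XOR 14 with 12: 14 XOR 12 = 2
XOR 2 with 13: 2 XOR 13 = 15
XOR 15 with 14: 15 XOR 14 = 1
Nim-value = 1

1


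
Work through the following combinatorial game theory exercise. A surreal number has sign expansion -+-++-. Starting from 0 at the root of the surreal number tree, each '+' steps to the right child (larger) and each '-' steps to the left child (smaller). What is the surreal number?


Sign expansion: -+-++-
Rule: track bounds (lo, hi), initially (-inf, +inf). On '+', the current value becomes lo and we move to the simplest number in (value, hi): value + 1 if hi = +inf, otherwise the midpoint (value + hi)/2. On '-', the current value becomes hi and we move to value - 1 if lo = -inf, otherwise the midpoint (lo + value)/2.
Start at 0.
Step 1: sign = -, move left. Bounds: (-inf, 0). Value = -1
Step 2: sign = +, move right. Bounds: (-1, 0). Value = -1/2
Step 3: sign = -, move left. Bounds: (-1, -1/2). Value = -3/4
Step 4: sign = +, move right. Bounds: (-3/4, -1/2). Value = -5/8
Step 5: sign = +, move right. Bounds: (-5/8, -1/2). Value = -9/16
Step 6: sign = -, move left. Bounds: (-5/8, -9/16). Value = -19/32
The surreal number with sign expansion -+-++- is -19/32.

-19/32


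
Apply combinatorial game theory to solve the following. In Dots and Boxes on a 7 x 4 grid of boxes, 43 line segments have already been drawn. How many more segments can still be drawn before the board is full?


Grid: 7 x 4 boxes, i.e. 8 rows and 5 columns of dots.
Horizontal edges: (rows + 1) * cols = 8 * 4 = 32
Vertical edges: rows * (cols + 1) = 7 * 5 = 35
Total edges: 32 + 35 = 67
Edges drawn: 43
Remaining: 67 - 43 = 24

24


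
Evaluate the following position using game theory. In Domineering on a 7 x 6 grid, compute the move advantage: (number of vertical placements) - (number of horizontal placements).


Board is 7 x 6 (rows x cols).
Left (vertical) placements: (rows-1) * cols = 6 * 6 = 36
Right (horizontal) placements: rows * (cols-1) = 7 * 5 = 35
Advantage = Left - Right = 36 - 35 = 1

1


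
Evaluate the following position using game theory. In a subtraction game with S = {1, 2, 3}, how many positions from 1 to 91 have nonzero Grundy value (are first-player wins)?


Subtraction set S = {1, 2, 3}, so G(n) = n mod 4.
G(n) = 0 when n is a multiple of 4.
Multiples of 4 in [1, 91]: 22
N-positions (nonzero Grundy) = 91 - 22 = 69

69


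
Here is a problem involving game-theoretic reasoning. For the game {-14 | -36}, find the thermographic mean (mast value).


Game = {-14 | -36}, a switch {a | b} with numbers a > b.
Its thermograph has left wall a - t and right wall b + t, which meet at t = (a - b)/2, where both equal (a + b)/2. So the mast (mean value) is at (a + b)/2.
Mean = (-14 + (-36))/2 = -50/2 = -25

-25


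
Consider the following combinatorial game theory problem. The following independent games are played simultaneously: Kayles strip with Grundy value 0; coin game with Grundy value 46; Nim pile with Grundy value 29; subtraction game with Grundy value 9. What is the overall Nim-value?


By the Sprague-Grundy theorem, the Grundy value of a sum of games is the XOR of individual Grundy values.
Kayles strip: Grundy value = 0. Running XOR: 0 XOR 0 = 0
coin game: Grundy value = 46. Running XOR: 0 XOR 46 = 46
Nim pile: Grundy value = 29. Running XOR: 46 XOR 29 = 51
subtraction game: Grundy value = 9. Running XOR: 51 XOR 9 = 58
The combined Grundy value is 58.

58


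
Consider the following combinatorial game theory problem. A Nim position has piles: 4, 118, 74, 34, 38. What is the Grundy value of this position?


We need the XOR (exclusive or) of all pile sizes.
After XOR-ing pile 1 (size 4): 0 XOR 4 = 4
After XOR-ing pile 2 (size 118): 4 XOR 118 = 114
After XOR-ing pile 3 (size 74): 114 XOR 74 = 56
After XOR-ing pile 4 (size 34): 56 XOR 34 = 26
After XOR-ing pile 5 (size 38): 26 XOR 38 = 60
The Nim-value of this position is 60.

60


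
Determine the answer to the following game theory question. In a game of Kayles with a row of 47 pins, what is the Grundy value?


Kayles: a move removes 1 or 2 adjacent pins from a contiguous row.
Removing pins from a row of k leaves two independent rows (a, b) with a + b = k - 1 (one pin) or a + b = k - 2 (two pins); an end removal gives a = 0.
By Sprague-Grundy, G(k) = mex{ G(a) XOR G(b) } over all these splits. G(0) = 0.
G(1): splits (0,0):0^0=0 -> mex({0}) = 1
G(2): splits (0,1):0^1=1 (0,0):0^0=0 -> mex({0, 1}) = 2
G(3): splits (0,2):0^2=2 (1,1):1^1=0 (0,1):0^1=1 -> mex({0, 1, 2}) = 3
G(4): splits (0,3):0^3=3 (1,2):1^2=3 (0,2):0^2=2 (1,1):1^1=0 -> mex({0, 2, 3}) = 1
G(5): splits (0,4):0^1=1 (1,3):1^3=2 (2,2):2^2=0 (0,3):0^3=3 (1,2):1^2=3 -> mex({0, 1, 2, 3}) = 4
G(6) = mex({0, 1, 2, 4}) = 3
G(7) = mex({0, 1, 3, 4, 5}) = 2
G(8) = mex({0, 2, 3, 5, 6}) = 1
G(9) = mex({0, 1, 2, 3, 6, 7}) = 4
G(10) = mex({0, 1, 3, 4, 5, 7}) = 2
G(11) = mex({0, 1, 2, 3, 4, 5}) = 6
G(12) = mex({0, 1, 2, 3, 5, 6, 7}) = 4
G(13) = mex({0, 2, 3, 4, 6, 7}) = 1
G(14) = mex({0, 1, 4, 5, 6, 7}) = 2
G(15) = mex({0, 1, 2, 3, 4, 5, 6}) = 7
G(16) = mex({0, 2, 3, 5, 6, 7}) = 1
G(17) = mex({0, 1, 2, 3, 5, 6, 7}) = 4
G(18) = mex({0, 1, 2, 4, 5, 6}) = 3
G(19) = mex({0, 1, 3, 4, 5, 7}) = 2
G(20) = mex({0, 2, 3, 4, 5, 6, 7}) = 1
G(21) = mex({0, 1, 2, 3, 5, 6, 7}) = 4
G(22) = mex({0, 1, 2, 3, 4, 5, 7}) = 6
G(23) = mex({0, 1, 2, 3, 4, 5, 6}) = 7
G(24) = mex({0, 1, 2, 3, 5, 6, 7}) = 4
G(25) = mex({0, 2, 3, 4, 6, 7}) = 1
G(26) = mex({0, 1, 3, 4, 5, 6, 7}) = 2
G(27) = mex({0, 1, 2, 3, 4, 5, 6, 7}) = 8
G(28) = mex({0, 1, 2, 3, 4, 6, 7, 8}) = 5
G(29) = mex({0, 1, 2, 3, 5, 6, 7, 8, 9}) = 4
G(30) = mex({0, 1, 2, 3, 4, 5, 6, 9, 10}) = 7
G(31) = mex({0, 1, 3, 4, 5, 7, 10, 11}) = 2
G(32) = mex({0, 2, 3, 4, 5, 6, 7, 9, 11}) = 1
G(33) = mex({0, 1, 2, 3, 4, 5, 6, 7, 9, 12}) = 8
G(34) = mex({0, 1, 2, 3, 4, 5, 7, 8, 11, 12}) = 6
G(35) = mex({0, 1, 2, 3, 4, 5, 6, 8, 9, 10, 11}) = 7
G(36) = mex({0, 1, 2, 3, 5, 6, 7, 9, 10}) = 4
G(37) = mex({0, 2, 3, 4, 6, 7, 9, 10, 11, 12}) = 1
G(38) = mex({0, 1, 3, 4, 5, 6, 7, 9, 10, 11, 12}) = 2
G(39) = mex({0, 1, 2, 4, 5, 6, 7, 9, 10, 12, 14}) = 3
G(40) = mex({0, 2, 3, 4, 6, 7, 11, 12, 14}) = 1
G(41) = mex({0, 1, 2, 3, 5, 6, 7, 9, 10, 11, 12}) = 4
G(42) = mex({0, 1, 2, 3, 4, 5, 6, 9, 10}) = 7
G(43) = mex({0, 1, 3, 4, 5, 7, 9, 10, 12, 15}) = 2
G(44) = mex({0, 2, 3, 4, 5, 6, 7, 9, 10, 12, 15}) = 1
G(45) = mex({0, 1, 2, 3, 4, 5, 6, 7, 9, 10, 12, 14}) = 8
G(46) = mex({0, 1, 3, 4, 5, 7, 8, 11, 12, 14}) = 2
G(47) = mex({0, 1, 2, 3, 4, 5, 6, 8, 9, 10, 11, 12}) = 7
Therefore G(47) = 7.

7


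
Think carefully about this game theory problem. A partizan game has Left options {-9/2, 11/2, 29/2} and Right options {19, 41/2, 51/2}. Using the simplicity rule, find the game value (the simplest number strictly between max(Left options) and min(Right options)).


Left options: {-9/2, 11/2, 29/2}, max = 29/2
Right options: {19, 41/2, 51/2}, min = 19
All options are numbers and max(Left) < min(Right), so by the simplicity theorem the value is the simplest (earliest-born) number strictly between 29/2 and 19.
Integers 15 through 18 all lie strictly between 29/2 and 19.
Among integers, the simplest (lowest birthday = smallest |n|; 0 is born on day 0, +-n on day n) is 15.
No non-integer in the interval can be simpler: if x is a non-integer in the interval, then floor(x) or ceil(x) also lies in the interval (the interval contains an integer), and both are proper prefixes of x's sign expansion, i.e. born earlier. So the game value is 15.
Game value = 15

15


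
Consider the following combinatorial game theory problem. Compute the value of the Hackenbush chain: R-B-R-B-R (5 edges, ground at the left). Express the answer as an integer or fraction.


Edges (from ground): R-B-R-B-R
By Berlekamp's sign-expansion rule, a Blue-Red Hackenbush stalk has the value of the surreal number whose sign sequence is the edge sequence with B -> + and R -> -.
Sign sequence: -+-+-
Trace the sign expansion in the surreal number tree, starting from 0:
Edge 1: R (sign -) -> bounds (-inf, 0), value = -1
Edge 2: B (sign +) -> bounds (-1, 0), value = -1/2
Edge 3: R (sign -) -> bounds (-1, -1/2), value = -3/4
Edge 4: B (sign +) -> bounds (-3/4, -1/2), value = -5/8
Edge 5: R (sign -) -> bounds (-3/4, -5/8), value = -11/16
Game value = -11/16

-11/16


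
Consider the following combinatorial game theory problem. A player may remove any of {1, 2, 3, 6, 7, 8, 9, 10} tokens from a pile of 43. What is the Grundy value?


The subtraction set is S = {1, 2, 3, 6, 7, 8, 9, 10}.
G(k) = mex{ G(k - s) : s in S, s <= k }. We compute iteratively: G(0) = 0.
G(1) = mex({0}) = 1
G(2) = mex({0, 1}) = 2
G(3) = mex({0, 1, 2}) = 3
G(4) = mex({1, 2, 3}) = 0
G(5) = mex({0, 2, 3}) = 1
G(6) = mex({0, 1, 3}) = 2
G(7) = mex({0, 1, 2}) = 3
G(8) = mex({0, 1, 2, 3}) = 4
G(9) = mex({0, 1, 2, 3, 4}) = 5
G(10) = mex({0, 1, 2, 3, 4, 5}) = 6
G(11) = mex({0, 1, 2, 3, 4, 5, 6}) = 7
G(12) = mex({0, 1, 2, 3, 5, 6, 7}) = 4
G(13) = mex({0, 1, 2, 3, 4, 6, 7}) = 5
G(14) = mex({0, 1, 2, 3, 4, 5, 7}) = 6
G(15) = mex({1, 2, 3, 4, 5, 6}) = 0
G(16) = mex({0, 2, 3, 4, 5, 6}) = 1
G(17) = mex({0, 1, 3, 4, 5, 6, 7}) = 2
G(18) = mex({0, 1, 2, 4, 5, 6, 7}) = 3
G(19) = mex({1, 2, 3, 4, 5, 6, 7}) = 0
G(20) = mex({0, 2, 3, 4, 5, 6, 7}) = 1
G(21) = mex({0, 1, 3, 4, 5, 6, 7}) = 2
G(22) = mex({0, 1, 2, 4, 5, 6}) = 3
G(23) = mex({0, 1, 2, 3, 5, 6}) = 4
G(24) = mex({0, 1, 2, 3, 4, 6}) = 5
Observe that G(15)..G(24) = 0, 1, 2, 3, 0, 1, 2, 3, 4, 5 repeats G(0)..G(9) = 0, 1, 2, 3, 0, 1, 2, 3, 4, 5.
For k >= max(S) = 10, G(k) is determined by the previous 10 values G(k-10)..G(k-1); a window of 10 consecutive values has recurred shifted by 15, so by induction G(k + 15) = G(k) for all k >= 0: the sequence is periodic from the start with period 15.
One period: G(0..14) = 0, 1, 2, 3, 0, 1, 2, 3, 4, 5, 6, 7, 4, 5, 6.
43 mod 15 = 13, so G(43) = G(13) = 5.

5


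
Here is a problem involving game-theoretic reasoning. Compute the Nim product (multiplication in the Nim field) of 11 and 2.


Nim multiplication is bilinear over XOR: (u XOR v) * w = (u*w) XOR (v*w).
So we split each operand into its bit components and XOR the pairwise Nim products.
11 = 1 + 2 + 8 (as XOR of powers of 2).
2 = 2 (as XOR of powers of 2).
Using the standard Nim-product table on single bits:
  2*2 = 3,   2*4 = 8,   2*8 = 12,
  4*4 = 6,   4*8 = 11,  8*8 = 13,
and  1*x = x (identity), k*l = l*k (commutative).
Pairwise Nim products:
  1 * 2 = 2
  2 * 2 = 3
  8 * 2 = 12
XOR them: 2 XOR 3 XOR 12 = 13.
Result: 11 * 2 = 13 (in Nim).

13


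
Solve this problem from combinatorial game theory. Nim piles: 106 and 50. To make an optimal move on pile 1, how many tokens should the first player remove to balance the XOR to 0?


Piles: 106 and 50
Current XOR: 106 XOR 50 = 88 (non-zero, so this is an N-position).
To make the XOR zero, we need to find a move that balances the piles.
For pile 1 (size 106): target = 106 XOR 88 = 50
We reduce pile 1 from 106 to 50.
Tokens removed: 106 - 50 = 56
Verification: 50 XOR 50 = 0

56


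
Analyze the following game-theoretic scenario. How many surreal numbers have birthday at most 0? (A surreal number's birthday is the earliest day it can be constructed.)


Day 0: {|} = 0 is born. Count = 1.
Day n: the number of surreal numbers born by day n is 2^(n+1) - 1.
By day 0: 2^1 - 1 = 1
By day 0: 1 surreal numbers.

1


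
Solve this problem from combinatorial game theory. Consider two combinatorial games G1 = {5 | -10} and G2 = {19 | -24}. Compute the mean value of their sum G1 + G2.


G1 = {5 | -10}, G2 = {19 | -24}
Each is a switch {a | b} with numbers a > b; its mean value is (a + b)/2, and mean value is additive over game sums: m(G1 + G2) = m(G1) + m(G2).
Mean of G1 = (5 + (-10))/2 = -5/2 = -5/2
Mean of G2 = (19 + (-24))/2 = -5/2 = -5/2
Mean of G1 + G2 = -5/2 + -5/2 = -5

-5


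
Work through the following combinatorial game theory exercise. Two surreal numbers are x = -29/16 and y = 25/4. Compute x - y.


x = -29/16, y = 25/4
Converting to common denominator: 16
x = -29/16, y = 100/16
x - y = -29/16 - 25/4 = -129/16

-129/16


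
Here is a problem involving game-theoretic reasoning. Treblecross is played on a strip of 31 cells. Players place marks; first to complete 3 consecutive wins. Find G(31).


Treblecross: place X on empty cells; 3-in-a-row wins.
Playing within two cells of an existing X lets the opponent win at once, so sensible play treats the cells i-2..i+2 around each X as dead. The player left with no safe cell loses, so this is a normal-play take-away game on strips of safe cells.
Placing X at cell i (0-indexed) of a strip of k safe cells leaves independent strips of sizes max(0, i-2) and max(0, k-i-3). Hence G(k) = mex{ G(max(0,i-2)) XOR G(max(0,k-i-3)) : 0 <= i < k }, with G(0) = 0.
G(1): splits (0,0):0^0=0 -> mex({0}) = 1
G(2): splits (0,0):0^0=0 -> mex({0}) = 1
G(3): splits (0,0):0^0=0 -> mex({0}) = 1
G(4): splits (0,1):0^1=1 (0,0):0^0=0 -> mex({0, 1}) = 2
G(5): splits (0,2):0^1=1 (0,1):0^1=1 (0,0):0^0=0 -> mex({0, 1}) = 2
G(6) = mex({1}) = 0
G(7) = mex({0, 1, 2}) = 3
G(8) = mex({0, 1, 2}) = 3
G(9) = mex({0, 2}) = 1
G(10) = mex({0, 2, 3}) = 1
G(11) = mex({0, 3}) = 1
G(12) = mex({1, 3}) = 0
G(13) = mex({0, 1, 2, 3}) = 4
G(14) = mex({0, 1, 2}) = 3
G(15) = mex({0, 1, 2}) = 3
G(16) = mex({0, 1, 2, 4}) = 3
G(17) = mex({0, 1, 3, 4}) = 2
G(18) = mex({0, 1, 3, 4}) = 2
G(19) = mex({0, 1, 3, 5}) = 2
G(20) = mex({0, 1, 2, 3, 5}) = 4
G(21) = mex({0, 1, 2, 3, 5}) = 4
G(22) = mex({1, 2, 6}) = 0
G(23) = mex({0, 1, 2, 3, 4, 6}) = 5
G(24) = mex({0, 1, 2, 3, 4}) = 5
G(25) = mex({0, 1, 3, 4, 7}) = 2
G(26) = mex({0, 1, 3, 4, 5, 7}) = 2
G(27) = mex({0, 1, 3, 5}) = 2
G(28) = mex({0, 1, 2, 5}) = 3
G(29) = mex({0, 1, 2, 4, 5, 6}) = 3
G(30) = mex({1, 2, 4, 6}) = 0
G(31) = mex({0, 1, 2, 3, 4, 6}) = 5
Therefore G(31) = 5.

5


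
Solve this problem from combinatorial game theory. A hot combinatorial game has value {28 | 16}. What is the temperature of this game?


The game is {28 | 16}, a switch {a | b} with numbers a > b.
Cooling {a | b} by t gives {a - t | b + t}, which stops being hot when a - t = b + t, i.e. at t = (a - b)/2. So the temperature of a switch is (a - b)/2.
Temperature = (Left option - Right option) / 2
= (28 - (16)) / 2
= 12 / 2
= 6

6


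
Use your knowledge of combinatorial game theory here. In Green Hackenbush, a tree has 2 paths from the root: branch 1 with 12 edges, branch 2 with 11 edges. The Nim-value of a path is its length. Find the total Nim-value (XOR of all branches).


The tree has 2 branches from the ground vertex.
In Green Hackenbush, the Nim-value of a simple path of length k is k.
Branch 1: length 12, Nim-value = 12
Branch 2: length 11, Nim-value = 11
Total Nim-value = XOR of all branch values:
0 XOR 12 = 12
12 XOR 11 = 7
Nim-value of the tree = 7

7


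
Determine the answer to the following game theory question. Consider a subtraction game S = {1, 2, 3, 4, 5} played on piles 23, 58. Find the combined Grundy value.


Subtraction set: {1, 2, 3, 4, 5}
For this subtraction set, G(n) = n mod 6 (period = max + 1 = 6).
Pile 1 (size 23): G(23) = 23 mod 6 = 5
Pile 2 (size 58): G(58) = 58 mod 6 = 4
Total Grundy value = XOR of all: 5 XOR 4 = 1

1


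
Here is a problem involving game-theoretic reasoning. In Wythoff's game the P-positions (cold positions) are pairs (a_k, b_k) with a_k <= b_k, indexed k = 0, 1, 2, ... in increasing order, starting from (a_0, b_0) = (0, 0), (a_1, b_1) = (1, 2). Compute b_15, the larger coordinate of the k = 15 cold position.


By Wythoff's theorem, a_k = floor(k * phi) and b_k = floor(k * phi^2) = a_k + k, where phi = (1 + sqrt(5))/2 is the golden ratio.
phi = (1 + sqrt(5))/2 = 1.618034
phi^2 = phi + 1 = 2.618034
k = 15
k * phi^2 = 15 * 2.618034 = 39.270510
b_15 = floor(k * phi^2) = 39 (check: a_15 + k = 24 + 15 = 39)

39


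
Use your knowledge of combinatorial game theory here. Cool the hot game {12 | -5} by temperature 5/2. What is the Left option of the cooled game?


Original game: {12 | -5} (a switch {a | b} with a > b).
Cooling by t (for t below the temperature (a - b)/2 = 17/2) taxes each move by t: {a | b} cooled by t is {a - t | b + t}.
Cooling amount: t = 5/2
Cooled Left option: 12 - 5/2 = 19/2
Cooled Right option: -5 + 5/2 = -5/2
Cooled game: {19/2 | -5/2}
Left option = 19/2

19/2


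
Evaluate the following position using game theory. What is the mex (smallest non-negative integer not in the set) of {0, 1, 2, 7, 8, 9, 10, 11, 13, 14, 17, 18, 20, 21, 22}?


Set = {0, 1, 2, 7, 8, 9, 10, 11, 13, 14, 17, 18, 20, 21, 22}
0 is in the set.
1 is in the set.
2 is in the set.
3 is NOT in the set. This is the mex.
mex = 3

3


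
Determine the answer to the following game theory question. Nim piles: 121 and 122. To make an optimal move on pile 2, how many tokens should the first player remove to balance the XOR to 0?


Piles: 121 and 122
Current XOR: 121 XOR 122 = 3 (non-zero, so this is an N-position).
To make the XOR zero, we need to find a move that balances the piles.
For pile 2 (size 122): target = 122 XOR 3 = 121
We reduce pile 2 from 122 to 121.
Tokens removed: 122 - 121 = 1
Verification: 121 XOR 121 = 0

1


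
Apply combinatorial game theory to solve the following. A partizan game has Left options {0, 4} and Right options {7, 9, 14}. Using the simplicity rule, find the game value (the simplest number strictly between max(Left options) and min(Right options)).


Left options: {0, 4}, max = 4
Right options: {7, 9, 14}, min = 7
All options are numbers and max(Left) < min(Right), so by the simplicity theorem the value is the simplest (earliest-born) number strictly between 4 and 7.
Integers 5 through 6 all lie strictly between 4 and 7.
Among integers, the simplest (lowest birthday = smallest |n|; 0 is born on day 0, +-n on day n) is 5.
No non-integer in the interval can be simpler: if x is a non-integer in the interval, then floor(x) or ceil(x) also lies in the interval (the interval contains an integer), and both are proper prefixes of x's sign expansion, i.e. born earlier. So the game value is 5.
Game value = 5

5


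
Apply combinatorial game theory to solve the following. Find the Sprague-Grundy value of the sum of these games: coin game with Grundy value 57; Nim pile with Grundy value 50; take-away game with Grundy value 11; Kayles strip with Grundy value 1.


By the Sprague-Grundy theorem, the Grundy value of a sum of games is the XOR of individual Grundy values.
coin game: Grundy value = 57. Running XOR: 0 XOR 57 = 57
Nim pile: Grundy value = 50. Running XOR: 57 XOR 50 = 11
take-away game: Grundy value = 11. Running XOR: 11 XOR 11 = 0
Kayles strip: Grundy value = 1. Running XOR: 0 XOR 1 = 1
The combined Grundy value is 1.

1
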